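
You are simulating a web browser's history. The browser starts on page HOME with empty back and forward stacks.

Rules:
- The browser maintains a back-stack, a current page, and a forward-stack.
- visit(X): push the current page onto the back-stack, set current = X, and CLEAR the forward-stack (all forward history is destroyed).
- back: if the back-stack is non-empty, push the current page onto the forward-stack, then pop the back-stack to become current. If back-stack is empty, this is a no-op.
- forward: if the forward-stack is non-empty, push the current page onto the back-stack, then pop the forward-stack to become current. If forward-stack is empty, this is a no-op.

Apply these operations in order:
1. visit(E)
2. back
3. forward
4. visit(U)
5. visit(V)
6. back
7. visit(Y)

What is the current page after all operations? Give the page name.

After 1 (visit(E)): cur=E back=1 fwd=0
After 2 (back): cur=HOME back=0 fwd=1
After 3 (forward): cur=E back=1 fwd=0
After 4 (visit(U)): cur=U back=2 fwd=0
After 5 (visit(V)): cur=V back=3 fwd=0
After 6 (back): cur=U back=2 fwd=1
After 7 (visit(Y)): cur=Y back=3 fwd=0

Answer: Y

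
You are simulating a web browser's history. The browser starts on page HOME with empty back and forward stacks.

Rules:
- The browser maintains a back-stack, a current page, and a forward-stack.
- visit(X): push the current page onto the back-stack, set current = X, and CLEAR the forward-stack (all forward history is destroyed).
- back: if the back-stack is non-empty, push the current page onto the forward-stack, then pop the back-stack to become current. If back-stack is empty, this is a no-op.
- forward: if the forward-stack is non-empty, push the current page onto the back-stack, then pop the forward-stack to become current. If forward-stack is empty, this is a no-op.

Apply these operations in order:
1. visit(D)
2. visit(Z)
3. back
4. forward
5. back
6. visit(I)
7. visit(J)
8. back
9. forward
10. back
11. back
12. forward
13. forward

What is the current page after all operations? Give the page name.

After 1 (visit(D)): cur=D back=1 fwd=0
After 2 (visit(Z)): cur=Z back=2 fwd=0
After 3 (back): cur=D back=1 fwd=1
After 4 (forward): cur=Z back=2 fwd=0
After 5 (back): cur=D back=1 fwd=1
After 6 (visit(I)): cur=I back=2 fwd=0
After 7 (visit(J)): cur=J back=3 fwd=0
After 8 (back): cur=I back=2 fwd=1
After 9 (forward): cur=J back=3 fwd=0
After 10 (back): cur=I back=2 fwd=1
After 11 (back): cur=D back=1 fwd=2
After 12 (forward): cur=I back=2 fwd=1
After 13 (forward): cur=J back=3 fwd=0

Answer: J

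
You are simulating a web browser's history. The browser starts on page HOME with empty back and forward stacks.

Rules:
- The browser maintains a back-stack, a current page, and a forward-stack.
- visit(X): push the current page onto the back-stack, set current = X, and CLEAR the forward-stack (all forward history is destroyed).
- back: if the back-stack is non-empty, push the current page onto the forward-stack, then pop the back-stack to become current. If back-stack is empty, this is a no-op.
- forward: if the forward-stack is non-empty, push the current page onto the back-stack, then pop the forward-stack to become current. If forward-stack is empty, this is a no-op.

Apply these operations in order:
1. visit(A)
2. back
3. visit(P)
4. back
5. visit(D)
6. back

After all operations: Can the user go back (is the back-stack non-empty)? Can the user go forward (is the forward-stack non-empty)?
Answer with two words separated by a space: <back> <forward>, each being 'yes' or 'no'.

After 1 (visit(A)): cur=A back=1 fwd=0
After 2 (back): cur=HOME back=0 fwd=1
After 3 (visit(P)): cur=P back=1 fwd=0
After 4 (back): cur=HOME back=0 fwd=1
After 5 (visit(D)): cur=D back=1 fwd=0
After 6 (back): cur=HOME back=0 fwd=1

Answer: no yes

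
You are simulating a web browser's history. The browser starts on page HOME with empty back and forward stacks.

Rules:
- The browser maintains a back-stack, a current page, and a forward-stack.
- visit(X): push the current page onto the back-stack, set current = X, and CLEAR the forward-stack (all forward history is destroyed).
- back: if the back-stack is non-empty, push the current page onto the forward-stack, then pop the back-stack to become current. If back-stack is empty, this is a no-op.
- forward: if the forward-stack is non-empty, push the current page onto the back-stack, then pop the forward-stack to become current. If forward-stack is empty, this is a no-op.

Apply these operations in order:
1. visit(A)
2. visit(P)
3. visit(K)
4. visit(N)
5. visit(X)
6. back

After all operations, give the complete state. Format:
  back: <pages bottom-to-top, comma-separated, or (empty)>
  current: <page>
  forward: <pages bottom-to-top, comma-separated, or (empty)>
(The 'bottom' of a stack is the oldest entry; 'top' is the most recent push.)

Answer: back: HOME,A,P,K
current: N
forward: X

Derivation:
After 1 (visit(A)): cur=A back=1 fwd=0
After 2 (visit(P)): cur=P back=2 fwd=0
After 3 (visit(K)): cur=K back=3 fwd=0
After 4 (visit(N)): cur=N back=4 fwd=0
After 5 (visit(X)): cur=X back=5 fwd=0
After 6 (back): cur=N back=4 fwd=1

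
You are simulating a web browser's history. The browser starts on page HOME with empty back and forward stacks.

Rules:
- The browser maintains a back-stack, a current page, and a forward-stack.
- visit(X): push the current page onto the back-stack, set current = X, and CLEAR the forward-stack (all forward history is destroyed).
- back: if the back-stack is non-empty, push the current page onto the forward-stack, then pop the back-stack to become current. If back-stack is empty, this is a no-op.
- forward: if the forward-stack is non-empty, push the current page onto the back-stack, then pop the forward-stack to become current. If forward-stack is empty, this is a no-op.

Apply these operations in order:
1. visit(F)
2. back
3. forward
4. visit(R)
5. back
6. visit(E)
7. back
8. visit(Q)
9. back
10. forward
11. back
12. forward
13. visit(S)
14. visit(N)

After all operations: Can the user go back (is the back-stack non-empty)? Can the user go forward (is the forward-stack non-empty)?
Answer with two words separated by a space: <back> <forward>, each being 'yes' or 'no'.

Answer: yes no

Derivation:
After 1 (visit(F)): cur=F back=1 fwd=0
After 2 (back): cur=HOME back=0 fwd=1
After 3 (forward): cur=F back=1 fwd=0
After 4 (visit(R)): cur=R back=2 fwd=0
After 5 (back): cur=F back=1 fwd=1
After 6 (visit(E)): cur=E back=2 fwd=0
After 7 (back): cur=F back=1 fwd=1
After 8 (visit(Q)): cur=Q back=2 fwd=0
After 9 (back): cur=F back=1 fwd=1
After 10 (forward): cur=Q back=2 fwd=0
After 11 (back): cur=F back=1 fwd=1
After 12 (forward): cur=Q back=2 fwd=0
After 13 (visit(S)): cur=S back=3 fwd=0
After 14 (visit(N)): cur=N back=4 fwd=0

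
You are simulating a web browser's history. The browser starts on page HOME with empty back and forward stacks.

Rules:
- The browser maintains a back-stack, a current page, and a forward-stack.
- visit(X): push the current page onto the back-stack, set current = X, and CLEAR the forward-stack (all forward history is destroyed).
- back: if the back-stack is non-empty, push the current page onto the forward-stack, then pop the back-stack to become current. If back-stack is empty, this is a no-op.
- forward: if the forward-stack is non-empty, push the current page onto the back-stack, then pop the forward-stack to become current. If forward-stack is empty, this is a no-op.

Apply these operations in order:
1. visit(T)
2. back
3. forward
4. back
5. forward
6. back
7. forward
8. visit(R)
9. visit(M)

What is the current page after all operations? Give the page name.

Answer: M

Derivation:
After 1 (visit(T)): cur=T back=1 fwd=0
After 2 (back): cur=HOME back=0 fwd=1
After 3 (forward): cur=T back=1 fwd=0
After 4 (back): cur=HOME back=0 fwd=1
After 5 (forward): cur=T back=1 fwd=0
After 6 (back): cur=HOME back=0 fwd=1
After 7 (forward): cur=T back=1 fwd=0
After 8 (visit(R)): cur=R back=2 fwd=0
After 9 (visit(M)): cur=M back=3 fwd=0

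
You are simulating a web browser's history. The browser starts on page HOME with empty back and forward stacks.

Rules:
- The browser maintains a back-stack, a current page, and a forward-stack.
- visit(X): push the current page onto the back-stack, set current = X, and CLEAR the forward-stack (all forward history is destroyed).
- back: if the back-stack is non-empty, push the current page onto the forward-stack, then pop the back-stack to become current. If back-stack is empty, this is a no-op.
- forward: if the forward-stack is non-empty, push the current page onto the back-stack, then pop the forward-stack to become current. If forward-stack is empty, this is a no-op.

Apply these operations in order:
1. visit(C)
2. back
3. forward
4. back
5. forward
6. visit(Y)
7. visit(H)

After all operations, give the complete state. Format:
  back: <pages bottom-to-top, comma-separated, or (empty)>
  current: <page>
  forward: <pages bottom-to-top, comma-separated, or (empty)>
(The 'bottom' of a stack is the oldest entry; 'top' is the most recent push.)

After 1 (visit(C)): cur=C back=1 fwd=0
After 2 (back): cur=HOME back=0 fwd=1
After 3 (forward): cur=C back=1 fwd=0
After 4 (back): cur=HOME back=0 fwd=1
After 5 (forward): cur=C back=1 fwd=0
After 6 (visit(Y)): cur=Y back=2 fwd=0
After 7 (visit(H)): cur=H back=3 fwd=0

Answer: back: HOME,C,Y
current: H
forward: (empty)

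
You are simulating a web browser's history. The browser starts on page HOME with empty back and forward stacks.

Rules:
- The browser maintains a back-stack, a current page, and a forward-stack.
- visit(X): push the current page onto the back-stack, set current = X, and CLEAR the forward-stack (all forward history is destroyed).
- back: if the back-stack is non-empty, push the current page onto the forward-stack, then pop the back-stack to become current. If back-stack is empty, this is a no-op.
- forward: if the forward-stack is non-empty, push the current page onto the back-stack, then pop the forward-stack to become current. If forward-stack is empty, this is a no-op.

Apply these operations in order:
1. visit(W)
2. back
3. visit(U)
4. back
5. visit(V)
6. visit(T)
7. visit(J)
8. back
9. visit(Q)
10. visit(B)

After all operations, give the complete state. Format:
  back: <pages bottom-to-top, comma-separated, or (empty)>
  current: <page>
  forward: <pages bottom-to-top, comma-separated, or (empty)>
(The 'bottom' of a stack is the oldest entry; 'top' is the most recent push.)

After 1 (visit(W)): cur=W back=1 fwd=0
After 2 (back): cur=HOME back=0 fwd=1
After 3 (visit(U)): cur=U back=1 fwd=0
After 4 (back): cur=HOME back=0 fwd=1
After 5 (visit(V)): cur=V back=1 fwd=0
After 6 (visit(T)): cur=T back=2 fwd=0
After 7 (visit(J)): cur=J back=3 fwd=0
After 8 (back): cur=T back=2 fwd=1
After 9 (visit(Q)): cur=Q back=3 fwd=0
After 10 (visit(B)): cur=B back=4 fwd=0

Answer: back: HOME,V,T,Q
current: B
forward: (empty)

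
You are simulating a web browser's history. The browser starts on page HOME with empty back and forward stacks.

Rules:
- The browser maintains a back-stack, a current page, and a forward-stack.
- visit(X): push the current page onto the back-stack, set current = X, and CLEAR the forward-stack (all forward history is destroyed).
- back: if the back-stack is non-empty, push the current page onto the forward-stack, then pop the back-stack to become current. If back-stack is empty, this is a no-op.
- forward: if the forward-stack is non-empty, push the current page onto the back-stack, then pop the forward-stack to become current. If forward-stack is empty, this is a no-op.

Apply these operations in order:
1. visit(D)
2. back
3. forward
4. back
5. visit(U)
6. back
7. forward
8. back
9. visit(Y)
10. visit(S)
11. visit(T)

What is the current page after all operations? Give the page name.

After 1 (visit(D)): cur=D back=1 fwd=0
After 2 (back): cur=HOME back=0 fwd=1
After 3 (forward): cur=D back=1 fwd=0
After 4 (back): cur=HOME back=0 fwd=1
After 5 (visit(U)): cur=U back=1 fwd=0
After 6 (back): cur=HOME back=0 fwd=1
After 7 (forward): cur=U back=1 fwd=0
After 8 (back): cur=HOME back=0 fwd=1
After 9 (visit(Y)): cur=Y back=1 fwd=0
After 10 (visit(S)): cur=S back=2 fwd=0
After 11 (visit(T)): cur=T back=3 fwd=0

Answer: T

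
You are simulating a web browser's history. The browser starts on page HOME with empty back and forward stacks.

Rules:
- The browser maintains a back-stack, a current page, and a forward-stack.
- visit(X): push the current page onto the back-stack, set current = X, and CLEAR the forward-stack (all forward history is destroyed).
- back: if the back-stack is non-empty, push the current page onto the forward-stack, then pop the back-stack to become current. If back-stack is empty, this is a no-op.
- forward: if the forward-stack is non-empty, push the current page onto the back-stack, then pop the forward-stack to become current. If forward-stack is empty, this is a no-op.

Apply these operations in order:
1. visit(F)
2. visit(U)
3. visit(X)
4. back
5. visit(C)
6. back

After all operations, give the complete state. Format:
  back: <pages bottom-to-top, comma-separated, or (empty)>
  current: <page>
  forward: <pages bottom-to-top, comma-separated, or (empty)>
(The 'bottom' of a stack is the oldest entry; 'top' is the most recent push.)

Answer: back: HOME,F
current: U
forward: C

Derivation:
After 1 (visit(F)): cur=F back=1 fwd=0
After 2 (visit(U)): cur=U back=2 fwd=0
After 3 (visit(X)): cur=X back=3 fwd=0
After 4 (back): cur=U back=2 fwd=1
After 5 (visit(C)): cur=C back=3 fwd=0
After 6 (back): cur=U back=2 fwd=1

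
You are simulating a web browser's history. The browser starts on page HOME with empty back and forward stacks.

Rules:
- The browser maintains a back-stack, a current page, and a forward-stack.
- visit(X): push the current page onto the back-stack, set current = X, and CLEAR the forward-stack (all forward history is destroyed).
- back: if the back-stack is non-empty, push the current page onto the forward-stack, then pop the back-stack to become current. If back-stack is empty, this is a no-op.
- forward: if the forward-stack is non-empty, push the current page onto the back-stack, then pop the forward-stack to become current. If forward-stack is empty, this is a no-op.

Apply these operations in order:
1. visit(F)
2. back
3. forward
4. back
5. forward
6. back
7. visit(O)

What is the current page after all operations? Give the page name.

Answer: O

Derivation:
After 1 (visit(F)): cur=F back=1 fwd=0
After 2 (back): cur=HOME back=0 fwd=1
After 3 (forward): cur=F back=1 fwd=0
After 4 (back): cur=HOME back=0 fwd=1
After 5 (forward): cur=F back=1 fwd=0
After 6 (back): cur=HOME back=0 fwd=1
After 7 (visit(O)): cur=O back=1 fwd=0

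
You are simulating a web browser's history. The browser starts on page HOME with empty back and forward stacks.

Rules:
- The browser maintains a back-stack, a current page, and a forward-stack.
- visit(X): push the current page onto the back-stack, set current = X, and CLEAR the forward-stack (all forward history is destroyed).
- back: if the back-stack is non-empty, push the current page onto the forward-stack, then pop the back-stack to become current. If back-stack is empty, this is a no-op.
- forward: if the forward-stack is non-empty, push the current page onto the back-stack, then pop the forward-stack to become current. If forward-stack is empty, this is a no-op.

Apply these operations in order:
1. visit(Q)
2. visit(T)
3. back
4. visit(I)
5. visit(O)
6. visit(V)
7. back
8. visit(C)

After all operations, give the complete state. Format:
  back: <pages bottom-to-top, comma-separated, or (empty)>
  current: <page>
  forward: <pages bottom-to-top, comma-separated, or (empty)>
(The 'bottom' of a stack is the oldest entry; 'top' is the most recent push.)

Answer: back: HOME,Q,I,O
current: C
forward: (empty)

Derivation:
After 1 (visit(Q)): cur=Q back=1 fwd=0
After 2 (visit(T)): cur=T back=2 fwd=0
After 3 (back): cur=Q back=1 fwd=1
After 4 (visit(I)): cur=I back=2 fwd=0
After 5 (visit(O)): cur=O back=3 fwd=0
After 6 (visit(V)): cur=V back=4 fwd=0
After 7 (back): cur=O back=3 fwd=1
After 8 (visit(C)): cur=C back=4 fwd=0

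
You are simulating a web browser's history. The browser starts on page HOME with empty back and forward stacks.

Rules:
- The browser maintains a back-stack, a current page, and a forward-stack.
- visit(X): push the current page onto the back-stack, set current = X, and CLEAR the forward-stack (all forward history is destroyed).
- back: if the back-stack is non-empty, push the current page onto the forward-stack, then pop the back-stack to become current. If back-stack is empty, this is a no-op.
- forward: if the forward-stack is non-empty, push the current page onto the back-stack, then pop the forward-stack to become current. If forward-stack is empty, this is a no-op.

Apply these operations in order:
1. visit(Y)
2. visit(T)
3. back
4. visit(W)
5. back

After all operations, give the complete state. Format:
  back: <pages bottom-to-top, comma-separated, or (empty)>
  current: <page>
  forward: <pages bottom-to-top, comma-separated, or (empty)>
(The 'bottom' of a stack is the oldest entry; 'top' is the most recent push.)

After 1 (visit(Y)): cur=Y back=1 fwd=0
After 2 (visit(T)): cur=T back=2 fwd=0
After 3 (back): cur=Y back=1 fwd=1
After 4 (visit(W)): cur=W back=2 fwd=0
After 5 (back): cur=Y back=1 fwd=1

Answer: back: HOME
current: Y
forward: W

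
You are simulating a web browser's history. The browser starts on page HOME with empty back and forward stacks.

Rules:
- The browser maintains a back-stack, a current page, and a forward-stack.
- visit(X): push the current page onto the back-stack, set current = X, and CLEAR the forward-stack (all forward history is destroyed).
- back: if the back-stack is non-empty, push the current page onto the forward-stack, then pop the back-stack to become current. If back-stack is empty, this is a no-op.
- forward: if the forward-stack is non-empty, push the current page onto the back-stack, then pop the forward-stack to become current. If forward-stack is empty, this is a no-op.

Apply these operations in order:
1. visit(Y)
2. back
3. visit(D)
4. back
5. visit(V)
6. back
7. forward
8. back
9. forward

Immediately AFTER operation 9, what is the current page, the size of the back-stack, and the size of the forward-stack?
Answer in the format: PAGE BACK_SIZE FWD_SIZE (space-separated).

After 1 (visit(Y)): cur=Y back=1 fwd=0
After 2 (back): cur=HOME back=0 fwd=1
After 3 (visit(D)): cur=D back=1 fwd=0
After 4 (back): cur=HOME back=0 fwd=1
After 5 (visit(V)): cur=V back=1 fwd=0
After 6 (back): cur=HOME back=0 fwd=1
After 7 (forward): cur=V back=1 fwd=0
After 8 (back): cur=HOME back=0 fwd=1
After 9 (forward): cur=V back=1 fwd=0

V 1 0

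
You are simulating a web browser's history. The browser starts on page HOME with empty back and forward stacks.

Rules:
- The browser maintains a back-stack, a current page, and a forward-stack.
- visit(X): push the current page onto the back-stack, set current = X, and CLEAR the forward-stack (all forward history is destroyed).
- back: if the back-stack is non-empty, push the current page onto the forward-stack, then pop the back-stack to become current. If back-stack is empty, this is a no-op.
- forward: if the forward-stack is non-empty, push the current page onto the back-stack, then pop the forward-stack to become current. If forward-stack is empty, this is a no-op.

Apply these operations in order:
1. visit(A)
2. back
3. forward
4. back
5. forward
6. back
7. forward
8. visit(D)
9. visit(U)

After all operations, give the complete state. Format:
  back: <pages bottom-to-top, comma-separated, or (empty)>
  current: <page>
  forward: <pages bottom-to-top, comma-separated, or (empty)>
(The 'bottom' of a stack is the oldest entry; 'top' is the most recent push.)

Answer: back: HOME,A,D
current: U
forward: (empty)

Derivation:
After 1 (visit(A)): cur=A back=1 fwd=0
After 2 (back): cur=HOME back=0 fwd=1
After 3 (forward): cur=A back=1 fwd=0
After 4 (back): cur=HOME back=0 fwd=1
After 5 (forward): cur=A back=1 fwd=0
After 6 (back): cur=HOME back=0 fwd=1
After 7 (forward): cur=A back=1 fwd=0
After 8 (visit(D)): cur=D back=2 fwd=0
After 9 (visit(U)): cur=U back=3 fwd=0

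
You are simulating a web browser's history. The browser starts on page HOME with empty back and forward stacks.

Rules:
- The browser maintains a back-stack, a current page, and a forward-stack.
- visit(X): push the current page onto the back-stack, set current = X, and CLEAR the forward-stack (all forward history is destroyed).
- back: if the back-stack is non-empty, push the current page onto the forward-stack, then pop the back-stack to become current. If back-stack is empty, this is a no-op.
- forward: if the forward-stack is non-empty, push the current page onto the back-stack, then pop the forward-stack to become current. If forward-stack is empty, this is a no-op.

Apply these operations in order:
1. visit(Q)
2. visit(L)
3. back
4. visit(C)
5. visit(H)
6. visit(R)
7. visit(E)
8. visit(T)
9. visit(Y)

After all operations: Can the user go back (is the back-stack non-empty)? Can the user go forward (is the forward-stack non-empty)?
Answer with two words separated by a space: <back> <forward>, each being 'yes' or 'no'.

Answer: yes no

Derivation:
After 1 (visit(Q)): cur=Q back=1 fwd=0
After 2 (visit(L)): cur=L back=2 fwd=0
After 3 (back): cur=Q back=1 fwd=1
After 4 (visit(C)): cur=C back=2 fwd=0
After 5 (visit(H)): cur=H back=3 fwd=0
After 6 (visit(R)): cur=R back=4 fwd=0
After 7 (visit(E)): cur=E back=5 fwd=0
After 8 (visit(T)): cur=T back=6 fwd=0
After 9 (visit(Y)): cur=Y back=7 fwd=0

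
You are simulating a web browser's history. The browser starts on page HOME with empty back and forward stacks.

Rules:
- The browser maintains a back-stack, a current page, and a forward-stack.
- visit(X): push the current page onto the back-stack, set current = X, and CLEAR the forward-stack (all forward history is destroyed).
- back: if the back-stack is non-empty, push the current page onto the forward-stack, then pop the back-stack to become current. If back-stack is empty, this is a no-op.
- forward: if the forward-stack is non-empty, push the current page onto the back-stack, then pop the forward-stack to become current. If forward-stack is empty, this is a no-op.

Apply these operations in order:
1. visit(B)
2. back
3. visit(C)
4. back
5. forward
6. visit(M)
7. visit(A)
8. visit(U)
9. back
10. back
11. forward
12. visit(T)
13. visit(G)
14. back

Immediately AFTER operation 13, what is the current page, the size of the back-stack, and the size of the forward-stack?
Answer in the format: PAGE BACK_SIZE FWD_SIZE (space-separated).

After 1 (visit(B)): cur=B back=1 fwd=0
After 2 (back): cur=HOME back=0 fwd=1
After 3 (visit(C)): cur=C back=1 fwd=0
After 4 (back): cur=HOME back=0 fwd=1
After 5 (forward): cur=C back=1 fwd=0
After 6 (visit(M)): cur=M back=2 fwd=0
After 7 (visit(A)): cur=A back=3 fwd=0
After 8 (visit(U)): cur=U back=4 fwd=0
After 9 (back): cur=A back=3 fwd=1
After 10 (back): cur=M back=2 fwd=2
After 11 (forward): cur=A back=3 fwd=1
After 12 (visit(T)): cur=T back=4 fwd=0
After 13 (visit(G)): cur=G back=5 fwd=0

G 5 0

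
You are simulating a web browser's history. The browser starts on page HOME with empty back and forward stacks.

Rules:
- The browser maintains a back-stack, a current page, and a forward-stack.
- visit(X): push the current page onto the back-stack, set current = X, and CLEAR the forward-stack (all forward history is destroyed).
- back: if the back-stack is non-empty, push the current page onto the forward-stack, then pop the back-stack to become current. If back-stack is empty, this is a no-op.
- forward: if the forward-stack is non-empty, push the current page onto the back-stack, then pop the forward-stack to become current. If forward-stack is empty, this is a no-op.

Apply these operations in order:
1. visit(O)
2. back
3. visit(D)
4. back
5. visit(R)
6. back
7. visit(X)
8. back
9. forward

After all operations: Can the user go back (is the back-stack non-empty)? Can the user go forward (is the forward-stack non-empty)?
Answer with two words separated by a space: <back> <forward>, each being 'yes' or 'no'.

After 1 (visit(O)): cur=O back=1 fwd=0
After 2 (back): cur=HOME back=0 fwd=1
After 3 (visit(D)): cur=D back=1 fwd=0
After 4 (back): cur=HOME back=0 fwd=1
After 5 (visit(R)): cur=R back=1 fwd=0
After 6 (back): cur=HOME back=0 fwd=1
After 7 (visit(X)): cur=X back=1 fwd=0
After 8 (back): cur=HOME back=0 fwd=1
After 9 (forward): cur=X back=1 fwd=0

Answer: yes no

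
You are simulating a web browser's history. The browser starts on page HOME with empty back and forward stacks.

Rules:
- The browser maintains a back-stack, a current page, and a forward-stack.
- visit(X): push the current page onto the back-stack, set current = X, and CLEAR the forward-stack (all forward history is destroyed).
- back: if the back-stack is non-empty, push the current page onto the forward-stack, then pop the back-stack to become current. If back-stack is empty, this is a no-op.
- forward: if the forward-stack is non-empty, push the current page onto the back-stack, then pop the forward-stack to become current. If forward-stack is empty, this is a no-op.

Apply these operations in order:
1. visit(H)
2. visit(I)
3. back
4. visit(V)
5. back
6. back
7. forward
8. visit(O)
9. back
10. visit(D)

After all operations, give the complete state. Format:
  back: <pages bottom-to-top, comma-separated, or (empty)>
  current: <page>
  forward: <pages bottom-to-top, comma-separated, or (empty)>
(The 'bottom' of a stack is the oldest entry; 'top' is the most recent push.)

Answer: back: HOME,H
current: D
forward: (empty)

Derivation:
After 1 (visit(H)): cur=H back=1 fwd=0
After 2 (visit(I)): cur=I back=2 fwd=0
After 3 (back): cur=H back=1 fwd=1
After 4 (visit(V)): cur=V back=2 fwd=0
After 5 (back): cur=H back=1 fwd=1
After 6 (back): cur=HOME back=0 fwd=2
After 7 (forward): cur=H back=1 fwd=1
After 8 (visit(O)): cur=O back=2 fwd=0
After 9 (back): cur=H back=1 fwd=1
After 10 (visit(D)): cur=D back=2 fwd=0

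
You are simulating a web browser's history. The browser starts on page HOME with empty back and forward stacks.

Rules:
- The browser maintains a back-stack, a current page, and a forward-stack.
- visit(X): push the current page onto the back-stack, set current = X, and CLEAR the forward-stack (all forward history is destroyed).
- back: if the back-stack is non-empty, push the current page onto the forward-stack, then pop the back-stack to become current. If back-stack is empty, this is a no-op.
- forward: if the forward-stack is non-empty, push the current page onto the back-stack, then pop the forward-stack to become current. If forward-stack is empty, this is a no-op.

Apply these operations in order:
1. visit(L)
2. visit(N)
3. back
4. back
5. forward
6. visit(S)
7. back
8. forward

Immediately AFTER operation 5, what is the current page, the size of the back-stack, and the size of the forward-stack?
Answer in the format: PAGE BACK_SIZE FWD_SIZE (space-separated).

After 1 (visit(L)): cur=L back=1 fwd=0
After 2 (visit(N)): cur=N back=2 fwd=0
After 3 (back): cur=L back=1 fwd=1
After 4 (back): cur=HOME back=0 fwd=2
After 5 (forward): cur=L back=1 fwd=1

L 1 1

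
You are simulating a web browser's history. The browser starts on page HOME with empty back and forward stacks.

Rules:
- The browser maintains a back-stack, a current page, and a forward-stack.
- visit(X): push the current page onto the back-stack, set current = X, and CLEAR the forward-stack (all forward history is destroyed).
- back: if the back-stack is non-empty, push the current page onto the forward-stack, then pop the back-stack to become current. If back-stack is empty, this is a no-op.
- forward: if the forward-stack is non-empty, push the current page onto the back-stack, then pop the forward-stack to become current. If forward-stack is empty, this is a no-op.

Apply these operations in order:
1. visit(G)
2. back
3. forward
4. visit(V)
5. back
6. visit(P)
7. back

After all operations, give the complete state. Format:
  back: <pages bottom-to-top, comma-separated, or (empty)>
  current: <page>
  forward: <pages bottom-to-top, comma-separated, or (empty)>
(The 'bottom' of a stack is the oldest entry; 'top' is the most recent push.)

After 1 (visit(G)): cur=G back=1 fwd=0
After 2 (back): cur=HOME back=0 fwd=1
After 3 (forward): cur=G back=1 fwd=0
After 4 (visit(V)): cur=V back=2 fwd=0
After 5 (back): cur=G back=1 fwd=1
After 6 (visit(P)): cur=P back=2 fwd=0
After 7 (back): cur=G back=1 fwd=1

Answer: back: HOME
current: G
forward: P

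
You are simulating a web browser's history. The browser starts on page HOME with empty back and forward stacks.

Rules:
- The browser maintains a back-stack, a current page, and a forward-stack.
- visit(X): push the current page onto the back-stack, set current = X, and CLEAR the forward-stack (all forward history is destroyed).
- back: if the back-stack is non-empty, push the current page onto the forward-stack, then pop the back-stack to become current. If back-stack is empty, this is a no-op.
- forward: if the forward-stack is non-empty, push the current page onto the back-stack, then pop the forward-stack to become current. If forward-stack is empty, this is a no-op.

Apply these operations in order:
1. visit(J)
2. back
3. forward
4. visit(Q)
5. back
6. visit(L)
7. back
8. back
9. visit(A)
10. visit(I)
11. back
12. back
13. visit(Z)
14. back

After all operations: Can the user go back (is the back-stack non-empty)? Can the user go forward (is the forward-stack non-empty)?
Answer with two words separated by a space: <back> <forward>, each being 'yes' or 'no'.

After 1 (visit(J)): cur=J back=1 fwd=0
After 2 (back): cur=HOME back=0 fwd=1
After 3 (forward): cur=J back=1 fwd=0
After 4 (visit(Q)): cur=Q back=2 fwd=0
After 5 (back): cur=J back=1 fwd=1
After 6 (visit(L)): cur=L back=2 fwd=0
After 7 (back): cur=J back=1 fwd=1
After 8 (back): cur=HOME back=0 fwd=2
After 9 (visit(A)): cur=A back=1 fwd=0
After 10 (visit(I)): cur=I back=2 fwd=0
After 11 (back): cur=A back=1 fwd=1
After 12 (back): cur=HOME back=0 fwd=2
After 13 (visit(Z)): cur=Z back=1 fwd=0
After 14 (back): cur=HOME back=0 fwd=1

Answer: no yes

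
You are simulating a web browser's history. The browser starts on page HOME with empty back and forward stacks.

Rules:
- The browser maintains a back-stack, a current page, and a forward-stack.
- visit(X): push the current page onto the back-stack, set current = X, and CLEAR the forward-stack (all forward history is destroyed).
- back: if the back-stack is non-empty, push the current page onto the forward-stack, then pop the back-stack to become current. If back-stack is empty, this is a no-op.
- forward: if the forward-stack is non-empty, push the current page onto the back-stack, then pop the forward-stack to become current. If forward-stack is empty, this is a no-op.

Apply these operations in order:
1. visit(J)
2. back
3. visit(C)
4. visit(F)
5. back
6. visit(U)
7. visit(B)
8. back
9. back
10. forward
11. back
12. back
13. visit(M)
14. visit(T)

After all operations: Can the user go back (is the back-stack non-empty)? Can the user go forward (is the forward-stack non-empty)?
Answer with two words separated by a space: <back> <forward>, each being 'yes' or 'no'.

Answer: yes no

Derivation:
After 1 (visit(J)): cur=J back=1 fwd=0
After 2 (back): cur=HOME back=0 fwd=1
After 3 (visit(C)): cur=C back=1 fwd=0
After 4 (visit(F)): cur=F back=2 fwd=0
After 5 (back): cur=C back=1 fwd=1
After 6 (visit(U)): cur=U back=2 fwd=0
After 7 (visit(B)): cur=B back=3 fwd=0
After 8 (back): cur=U back=2 fwd=1
After 9 (back): cur=C back=1 fwd=2
After 10 (forward): cur=U back=2 fwd=1
After 11 (back): cur=C back=1 fwd=2
After 12 (back): cur=HOME back=0 fwd=3
After 13 (visit(M)): cur=M back=1 fwd=0
After 14 (visit(T)): cur=T back=2 fwd=0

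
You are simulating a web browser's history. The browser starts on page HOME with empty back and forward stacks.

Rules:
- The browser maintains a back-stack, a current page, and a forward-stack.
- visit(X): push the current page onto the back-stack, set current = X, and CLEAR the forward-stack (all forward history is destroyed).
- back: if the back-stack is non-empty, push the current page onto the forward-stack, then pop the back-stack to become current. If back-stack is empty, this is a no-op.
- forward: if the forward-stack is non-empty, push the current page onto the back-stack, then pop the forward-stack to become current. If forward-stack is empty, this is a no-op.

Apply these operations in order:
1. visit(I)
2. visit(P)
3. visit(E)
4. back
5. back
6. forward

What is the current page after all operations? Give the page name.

Answer: P

Derivation:
After 1 (visit(I)): cur=I back=1 fwd=0
After 2 (visit(P)): cur=P back=2 fwd=0
After 3 (visit(E)): cur=E back=3 fwd=0
After 4 (back): cur=P back=2 fwd=1
After 5 (back): cur=I back=1 fwd=2
After 6 (forward): cur=P back=2 fwd=1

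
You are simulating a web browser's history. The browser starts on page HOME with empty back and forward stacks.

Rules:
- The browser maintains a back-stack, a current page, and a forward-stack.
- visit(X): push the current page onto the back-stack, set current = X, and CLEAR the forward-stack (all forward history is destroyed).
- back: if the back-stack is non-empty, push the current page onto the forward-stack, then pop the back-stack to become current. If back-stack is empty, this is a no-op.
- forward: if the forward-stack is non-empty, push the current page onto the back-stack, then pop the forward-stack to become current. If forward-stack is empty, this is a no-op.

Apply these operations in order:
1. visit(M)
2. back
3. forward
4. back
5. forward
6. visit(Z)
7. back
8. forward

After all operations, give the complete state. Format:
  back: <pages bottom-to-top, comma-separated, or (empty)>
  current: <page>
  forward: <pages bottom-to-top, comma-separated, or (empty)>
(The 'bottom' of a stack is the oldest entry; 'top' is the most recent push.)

After 1 (visit(M)): cur=M back=1 fwd=0
After 2 (back): cur=HOME back=0 fwd=1
After 3 (forward): cur=M back=1 fwd=0
After 4 (back): cur=HOME back=0 fwd=1
After 5 (forward): cur=M back=1 fwd=0
After 6 (visit(Z)): cur=Z back=2 fwd=0
After 7 (back): cur=M back=1 fwd=1
After 8 (forward): cur=Z back=2 fwd=0

Answer: back: HOME,M
current: Z
forward: (empty)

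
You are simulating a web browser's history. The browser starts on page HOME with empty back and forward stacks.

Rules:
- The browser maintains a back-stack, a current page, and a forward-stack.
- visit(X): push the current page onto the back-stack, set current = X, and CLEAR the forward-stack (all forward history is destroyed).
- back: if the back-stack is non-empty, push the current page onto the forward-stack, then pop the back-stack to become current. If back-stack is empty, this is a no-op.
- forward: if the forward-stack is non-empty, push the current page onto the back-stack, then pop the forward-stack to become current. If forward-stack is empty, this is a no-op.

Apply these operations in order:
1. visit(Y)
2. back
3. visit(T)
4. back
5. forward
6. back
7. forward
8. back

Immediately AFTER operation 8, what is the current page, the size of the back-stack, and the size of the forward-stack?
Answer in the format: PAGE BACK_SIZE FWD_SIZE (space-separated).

After 1 (visit(Y)): cur=Y back=1 fwd=0
After 2 (back): cur=HOME back=0 fwd=1
After 3 (visit(T)): cur=T back=1 fwd=0
After 4 (back): cur=HOME back=0 fwd=1
After 5 (forward): cur=T back=1 fwd=0
After 6 (back): cur=HOME back=0 fwd=1
After 7 (forward): cur=T back=1 fwd=0
After 8 (back): cur=HOME back=0 fwd=1

HOME 0 1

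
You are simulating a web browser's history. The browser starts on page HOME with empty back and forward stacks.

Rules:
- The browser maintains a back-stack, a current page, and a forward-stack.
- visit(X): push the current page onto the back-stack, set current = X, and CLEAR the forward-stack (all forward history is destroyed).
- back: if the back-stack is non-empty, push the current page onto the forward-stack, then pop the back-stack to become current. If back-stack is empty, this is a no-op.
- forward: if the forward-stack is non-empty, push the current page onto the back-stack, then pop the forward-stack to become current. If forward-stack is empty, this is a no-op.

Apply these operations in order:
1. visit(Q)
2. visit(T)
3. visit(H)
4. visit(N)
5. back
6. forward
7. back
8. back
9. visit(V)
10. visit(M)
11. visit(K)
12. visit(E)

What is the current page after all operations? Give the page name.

Answer: E

Derivation:
After 1 (visit(Q)): cur=Q back=1 fwd=0
After 2 (visit(T)): cur=T back=2 fwd=0
After 3 (visit(H)): cur=H back=3 fwd=0
After 4 (visit(N)): cur=N back=4 fwd=0
After 5 (back): cur=H back=3 fwd=1
After 6 (forward): cur=N back=4 fwd=0
After 7 (back): cur=H back=3 fwd=1
After 8 (back): cur=T back=2 fwd=2
After 9 (visit(V)): cur=V back=3 fwd=0
After 10 (visit(M)): cur=M back=4 fwd=0
After 11 (visit(K)): cur=K back=5 fwd=0
After 12 (visit(E)): cur=E back=6 fwd=0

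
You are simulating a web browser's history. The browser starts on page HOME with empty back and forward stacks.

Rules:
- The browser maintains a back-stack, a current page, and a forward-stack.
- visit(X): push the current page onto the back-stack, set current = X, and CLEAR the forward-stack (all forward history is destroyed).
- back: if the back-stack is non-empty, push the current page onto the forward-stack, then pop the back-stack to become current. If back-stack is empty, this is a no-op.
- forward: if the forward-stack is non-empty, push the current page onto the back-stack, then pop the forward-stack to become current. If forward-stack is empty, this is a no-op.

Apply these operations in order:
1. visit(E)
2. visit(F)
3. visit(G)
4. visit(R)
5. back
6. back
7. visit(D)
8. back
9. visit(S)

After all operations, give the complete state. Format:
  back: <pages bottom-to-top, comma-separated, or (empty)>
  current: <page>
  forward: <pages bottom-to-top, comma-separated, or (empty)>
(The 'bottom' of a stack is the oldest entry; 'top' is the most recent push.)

After 1 (visit(E)): cur=E back=1 fwd=0
After 2 (visit(F)): cur=F back=2 fwd=0
After 3 (visit(G)): cur=G back=3 fwd=0
After 4 (visit(R)): cur=R back=4 fwd=0
After 5 (back): cur=G back=3 fwd=1
After 6 (back): cur=F back=2 fwd=2
After 7 (visit(D)): cur=D back=3 fwd=0
After 8 (back): cur=F back=2 fwd=1
After 9 (visit(S)): cur=S back=3 fwd=0

Answer: back: HOME,E,F
current: S
forward: (empty)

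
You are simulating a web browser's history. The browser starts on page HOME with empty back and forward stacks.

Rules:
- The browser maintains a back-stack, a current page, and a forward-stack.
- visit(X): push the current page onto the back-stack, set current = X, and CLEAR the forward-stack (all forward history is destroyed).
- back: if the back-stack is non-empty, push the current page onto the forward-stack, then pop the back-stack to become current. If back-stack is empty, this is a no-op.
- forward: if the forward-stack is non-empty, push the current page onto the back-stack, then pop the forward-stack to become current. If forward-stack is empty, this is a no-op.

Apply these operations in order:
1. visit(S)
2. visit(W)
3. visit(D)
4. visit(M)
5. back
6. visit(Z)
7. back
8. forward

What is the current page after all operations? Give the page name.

After 1 (visit(S)): cur=S back=1 fwd=0
After 2 (visit(W)): cur=W back=2 fwd=0
After 3 (visit(D)): cur=D back=3 fwd=0
After 4 (visit(M)): cur=M back=4 fwd=0
After 5 (back): cur=D back=3 fwd=1
After 6 (visit(Z)): cur=Z back=4 fwd=0
After 7 (back): cur=D back=3 fwd=1
After 8 (forward): cur=Z back=4 fwd=0

Answer: Z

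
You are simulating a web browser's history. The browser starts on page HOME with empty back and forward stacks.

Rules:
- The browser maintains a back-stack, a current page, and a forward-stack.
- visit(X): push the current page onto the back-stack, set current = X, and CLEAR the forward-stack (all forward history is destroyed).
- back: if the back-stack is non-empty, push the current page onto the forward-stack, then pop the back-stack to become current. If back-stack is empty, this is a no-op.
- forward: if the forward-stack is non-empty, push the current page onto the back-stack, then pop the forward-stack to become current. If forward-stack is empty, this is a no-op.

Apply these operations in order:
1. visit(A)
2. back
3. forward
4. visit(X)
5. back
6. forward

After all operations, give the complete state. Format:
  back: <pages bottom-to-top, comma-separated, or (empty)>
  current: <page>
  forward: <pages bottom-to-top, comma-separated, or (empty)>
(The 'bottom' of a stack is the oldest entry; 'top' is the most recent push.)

After 1 (visit(A)): cur=A back=1 fwd=0
After 2 (back): cur=HOME back=0 fwd=1
After 3 (forward): cur=A back=1 fwd=0
After 4 (visit(X)): cur=X back=2 fwd=0
After 5 (back): cur=A back=1 fwd=1
After 6 (forward): cur=X back=2 fwd=0

Answer: back: HOME,A
current: X
forward: (empty)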